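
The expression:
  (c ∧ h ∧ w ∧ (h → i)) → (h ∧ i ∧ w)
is always true.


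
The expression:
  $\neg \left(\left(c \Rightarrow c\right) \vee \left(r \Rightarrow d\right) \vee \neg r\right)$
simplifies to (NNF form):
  $\text{False}$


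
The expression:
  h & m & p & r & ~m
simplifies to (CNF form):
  False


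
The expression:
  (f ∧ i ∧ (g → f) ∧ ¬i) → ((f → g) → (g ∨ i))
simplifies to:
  True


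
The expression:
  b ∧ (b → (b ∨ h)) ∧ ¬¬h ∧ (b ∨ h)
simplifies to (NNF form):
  b ∧ h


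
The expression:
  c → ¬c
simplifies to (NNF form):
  ¬c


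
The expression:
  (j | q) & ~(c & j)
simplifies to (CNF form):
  (j | q) & (j | ~j) & (q | ~c) & (~c | ~j)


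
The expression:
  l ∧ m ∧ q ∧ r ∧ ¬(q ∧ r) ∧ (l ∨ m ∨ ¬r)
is never true.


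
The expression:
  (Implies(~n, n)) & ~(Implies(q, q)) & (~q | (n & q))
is never true.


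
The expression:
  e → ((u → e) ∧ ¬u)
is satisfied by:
  {u: False, e: False}
  {e: True, u: False}
  {u: True, e: False}


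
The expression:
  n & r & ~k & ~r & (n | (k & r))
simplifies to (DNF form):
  False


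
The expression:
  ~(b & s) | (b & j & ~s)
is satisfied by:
  {s: False, b: False}
  {b: True, s: False}
  {s: True, b: False}


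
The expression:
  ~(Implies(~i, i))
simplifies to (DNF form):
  ~i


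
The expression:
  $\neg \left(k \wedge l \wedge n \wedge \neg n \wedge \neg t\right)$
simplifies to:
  $\text{True}$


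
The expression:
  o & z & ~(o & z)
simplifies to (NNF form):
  False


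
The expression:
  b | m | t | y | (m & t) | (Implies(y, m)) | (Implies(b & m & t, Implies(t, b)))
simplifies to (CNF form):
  True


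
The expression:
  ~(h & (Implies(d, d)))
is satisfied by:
  {h: False}


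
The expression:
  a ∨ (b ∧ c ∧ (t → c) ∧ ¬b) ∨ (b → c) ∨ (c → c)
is always true.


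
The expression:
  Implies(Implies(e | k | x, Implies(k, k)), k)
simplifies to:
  k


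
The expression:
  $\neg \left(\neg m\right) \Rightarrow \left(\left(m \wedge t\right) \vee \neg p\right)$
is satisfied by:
  {t: True, p: False, m: False}
  {p: False, m: False, t: False}
  {t: True, m: True, p: False}
  {m: True, p: False, t: False}
  {t: True, p: True, m: False}
  {p: True, t: False, m: False}
  {t: True, m: True, p: True}


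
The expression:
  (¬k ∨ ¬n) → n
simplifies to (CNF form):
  n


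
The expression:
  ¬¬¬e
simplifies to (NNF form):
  ¬e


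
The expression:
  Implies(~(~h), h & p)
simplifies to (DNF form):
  p | ~h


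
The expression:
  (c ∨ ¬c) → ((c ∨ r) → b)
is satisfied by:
  {b: True, r: False, c: False}
  {b: True, c: True, r: False}
  {b: True, r: True, c: False}
  {b: True, c: True, r: True}
  {c: False, r: False, b: False}


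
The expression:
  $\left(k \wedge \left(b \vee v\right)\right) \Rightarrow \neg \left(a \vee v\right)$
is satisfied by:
  {b: False, a: False, k: False, v: False}
  {a: True, v: False, b: False, k: False}
  {b: True, v: False, a: False, k: False}
  {a: True, b: True, v: False, k: False}
  {v: True, b: False, a: False, k: False}
  {v: True, a: True, b: False, k: False}
  {v: True, b: True, a: False, k: False}
  {v: True, a: True, b: True, k: False}
  {k: True, v: False, b: False, a: False}
  {k: True, a: True, v: False, b: False}
  {k: True, b: True, v: False, a: False}


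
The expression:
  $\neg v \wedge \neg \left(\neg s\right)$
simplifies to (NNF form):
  $s \wedge \neg v$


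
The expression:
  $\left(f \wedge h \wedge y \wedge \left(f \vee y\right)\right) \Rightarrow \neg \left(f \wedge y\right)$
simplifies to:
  $\neg f \vee \neg h \vee \neg y$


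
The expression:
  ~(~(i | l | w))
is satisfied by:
  {i: True, l: True, w: True}
  {i: True, l: True, w: False}
  {i: True, w: True, l: False}
  {i: True, w: False, l: False}
  {l: True, w: True, i: False}
  {l: True, w: False, i: False}
  {w: True, l: False, i: False}


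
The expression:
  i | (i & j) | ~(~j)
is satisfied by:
  {i: True, j: True}
  {i: True, j: False}
  {j: True, i: False}


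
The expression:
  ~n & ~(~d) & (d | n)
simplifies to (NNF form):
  d & ~n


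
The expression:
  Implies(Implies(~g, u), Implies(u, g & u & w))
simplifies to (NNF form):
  ~u | (g & w)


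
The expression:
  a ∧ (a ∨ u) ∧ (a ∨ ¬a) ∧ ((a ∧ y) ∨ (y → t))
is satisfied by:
  {a: True}


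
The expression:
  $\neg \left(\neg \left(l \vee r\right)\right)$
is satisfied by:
  {r: True, l: True}
  {r: True, l: False}
  {l: True, r: False}


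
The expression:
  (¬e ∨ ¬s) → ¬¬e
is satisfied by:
  {e: True}


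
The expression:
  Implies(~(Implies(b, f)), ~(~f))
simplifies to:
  f | ~b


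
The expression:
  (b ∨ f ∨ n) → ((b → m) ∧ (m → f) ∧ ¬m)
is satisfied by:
  {n: False, m: False, b: False, f: False}
  {f: True, n: False, m: False, b: False}
  {n: True, f: False, m: False, b: False}
  {f: True, n: True, m: False, b: False}
  {m: True, f: False, n: False, b: False}


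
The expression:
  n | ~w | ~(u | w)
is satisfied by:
  {n: True, w: False}
  {w: False, n: False}
  {w: True, n: True}


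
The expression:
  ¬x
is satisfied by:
  {x: False}


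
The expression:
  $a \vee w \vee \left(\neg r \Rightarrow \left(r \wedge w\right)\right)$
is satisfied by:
  {r: True, a: True, w: True}
  {r: True, a: True, w: False}
  {r: True, w: True, a: False}
  {r: True, w: False, a: False}
  {a: True, w: True, r: False}
  {a: True, w: False, r: False}
  {w: True, a: False, r: False}


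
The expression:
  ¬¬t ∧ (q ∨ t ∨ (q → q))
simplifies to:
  t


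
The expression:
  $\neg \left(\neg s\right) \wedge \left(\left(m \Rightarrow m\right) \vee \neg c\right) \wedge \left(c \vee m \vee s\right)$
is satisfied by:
  {s: True}


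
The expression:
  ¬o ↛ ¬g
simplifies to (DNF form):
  g ∧ ¬o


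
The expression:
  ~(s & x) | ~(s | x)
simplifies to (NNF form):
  ~s | ~x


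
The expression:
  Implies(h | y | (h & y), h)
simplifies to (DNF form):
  h | ~y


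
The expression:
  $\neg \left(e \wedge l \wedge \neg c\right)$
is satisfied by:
  {c: True, l: False, e: False}
  {l: False, e: False, c: False}
  {c: True, e: True, l: False}
  {e: True, l: False, c: False}
  {c: True, l: True, e: False}
  {l: True, c: False, e: False}
  {c: True, e: True, l: True}


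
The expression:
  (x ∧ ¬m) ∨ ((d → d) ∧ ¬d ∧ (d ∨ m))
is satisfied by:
  {x: True, m: False, d: False}
  {d: True, x: True, m: False}
  {m: True, x: True, d: False}
  {m: True, x: False, d: False}


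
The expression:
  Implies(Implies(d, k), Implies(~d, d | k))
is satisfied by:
  {d: True, k: True}
  {d: True, k: False}
  {k: True, d: False}


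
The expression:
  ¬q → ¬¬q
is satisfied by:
  {q: True}


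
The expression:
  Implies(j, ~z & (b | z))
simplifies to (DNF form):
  ~j | (b & ~z)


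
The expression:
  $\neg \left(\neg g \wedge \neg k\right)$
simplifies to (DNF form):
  $g \vee k$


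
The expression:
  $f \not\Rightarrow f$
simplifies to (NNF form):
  $\text{False}$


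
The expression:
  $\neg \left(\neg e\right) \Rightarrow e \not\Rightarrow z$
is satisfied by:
  {e: False, z: False}
  {z: True, e: False}
  {e: True, z: False}


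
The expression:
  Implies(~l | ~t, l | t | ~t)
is always true.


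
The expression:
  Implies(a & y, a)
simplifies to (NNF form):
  True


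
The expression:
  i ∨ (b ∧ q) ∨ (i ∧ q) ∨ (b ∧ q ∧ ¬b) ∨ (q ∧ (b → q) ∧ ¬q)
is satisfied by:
  {i: True, b: True, q: True}
  {i: True, b: True, q: False}
  {i: True, q: True, b: False}
  {i: True, q: False, b: False}
  {b: True, q: True, i: False}


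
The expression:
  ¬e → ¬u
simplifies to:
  e ∨ ¬u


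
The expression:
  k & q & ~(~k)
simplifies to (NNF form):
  k & q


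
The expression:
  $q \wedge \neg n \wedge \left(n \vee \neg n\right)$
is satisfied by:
  {q: True, n: False}


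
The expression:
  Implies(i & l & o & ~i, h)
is always true.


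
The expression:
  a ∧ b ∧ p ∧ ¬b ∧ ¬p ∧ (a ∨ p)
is never true.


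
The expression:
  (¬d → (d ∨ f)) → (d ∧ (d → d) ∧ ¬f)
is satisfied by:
  {f: False}


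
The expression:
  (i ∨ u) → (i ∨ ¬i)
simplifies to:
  True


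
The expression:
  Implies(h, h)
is always true.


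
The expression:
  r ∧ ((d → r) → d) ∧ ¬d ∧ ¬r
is never true.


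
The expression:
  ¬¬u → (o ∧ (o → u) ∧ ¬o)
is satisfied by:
  {u: False}


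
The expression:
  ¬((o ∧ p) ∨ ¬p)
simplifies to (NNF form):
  p ∧ ¬o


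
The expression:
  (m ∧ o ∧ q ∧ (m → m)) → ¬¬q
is always true.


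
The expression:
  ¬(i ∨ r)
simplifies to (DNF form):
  ¬i ∧ ¬r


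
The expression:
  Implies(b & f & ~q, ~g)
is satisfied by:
  {q: True, g: False, b: False, f: False}
  {f: False, g: False, q: False, b: False}
  {f: True, q: True, g: False, b: False}
  {f: True, g: False, q: False, b: False}
  {b: True, q: True, f: False, g: False}
  {b: True, f: False, g: False, q: False}
  {b: True, f: True, q: True, g: False}
  {b: True, f: True, g: False, q: False}
  {q: True, g: True, b: False, f: False}
  {g: True, b: False, q: False, f: False}
  {f: True, g: True, q: True, b: False}
  {f: True, g: True, b: False, q: False}
  {q: True, g: True, b: True, f: False}
  {g: True, b: True, f: False, q: False}
  {f: True, g: True, b: True, q: True}


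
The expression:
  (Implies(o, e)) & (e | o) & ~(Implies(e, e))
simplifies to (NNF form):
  False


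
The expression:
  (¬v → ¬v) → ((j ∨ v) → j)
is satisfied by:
  {j: True, v: False}
  {v: False, j: False}
  {v: True, j: True}


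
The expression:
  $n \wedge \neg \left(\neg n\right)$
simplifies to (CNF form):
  $n$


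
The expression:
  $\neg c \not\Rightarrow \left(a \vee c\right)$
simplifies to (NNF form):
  $\neg a \wedge \neg c$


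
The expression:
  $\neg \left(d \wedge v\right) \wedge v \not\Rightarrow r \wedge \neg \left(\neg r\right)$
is never true.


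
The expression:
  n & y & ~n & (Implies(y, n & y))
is never true.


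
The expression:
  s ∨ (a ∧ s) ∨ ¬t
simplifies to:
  s ∨ ¬t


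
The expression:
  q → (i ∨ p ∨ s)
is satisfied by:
  {i: True, p: True, s: True, q: False}
  {i: True, p: True, s: False, q: False}
  {i: True, s: True, q: False, p: False}
  {i: True, s: False, q: False, p: False}
  {p: True, s: True, q: False, i: False}
  {p: True, s: False, q: False, i: False}
  {s: True, p: False, q: False, i: False}
  {s: False, p: False, q: False, i: False}
  {i: True, p: True, q: True, s: True}
  {i: True, p: True, q: True, s: False}
  {i: True, q: True, s: True, p: False}
  {i: True, q: True, s: False, p: False}
  {q: True, p: True, s: True, i: False}
  {q: True, p: True, s: False, i: False}
  {q: True, s: True, p: False, i: False}


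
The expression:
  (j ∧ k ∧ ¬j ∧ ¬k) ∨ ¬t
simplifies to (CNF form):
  ¬t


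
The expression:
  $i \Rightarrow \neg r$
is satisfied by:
  {i: False, r: False}
  {r: True, i: False}
  {i: True, r: False}


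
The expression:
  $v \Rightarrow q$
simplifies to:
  $q \vee \neg v$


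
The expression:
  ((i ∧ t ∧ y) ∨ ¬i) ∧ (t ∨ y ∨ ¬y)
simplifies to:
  (t ∧ y) ∨ ¬i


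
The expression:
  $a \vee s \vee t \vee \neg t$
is always true.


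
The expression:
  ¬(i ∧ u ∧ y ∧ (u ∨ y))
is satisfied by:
  {u: False, y: False, i: False}
  {i: True, u: False, y: False}
  {y: True, u: False, i: False}
  {i: True, y: True, u: False}
  {u: True, i: False, y: False}
  {i: True, u: True, y: False}
  {y: True, u: True, i: False}


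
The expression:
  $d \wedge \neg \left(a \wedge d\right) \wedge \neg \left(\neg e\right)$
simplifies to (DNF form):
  $d \wedge e \wedge \neg a$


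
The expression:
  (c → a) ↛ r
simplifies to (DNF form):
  (a ∧ ¬r) ∨ (¬c ∧ ¬r)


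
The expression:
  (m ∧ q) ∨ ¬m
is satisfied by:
  {q: True, m: False}
  {m: False, q: False}
  {m: True, q: True}


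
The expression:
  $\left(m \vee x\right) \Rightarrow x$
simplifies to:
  $x \vee \neg m$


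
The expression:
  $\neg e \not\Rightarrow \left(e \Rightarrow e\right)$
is never true.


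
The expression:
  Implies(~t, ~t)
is always true.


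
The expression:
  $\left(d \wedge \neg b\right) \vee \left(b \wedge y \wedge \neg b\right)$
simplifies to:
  $d \wedge \neg b$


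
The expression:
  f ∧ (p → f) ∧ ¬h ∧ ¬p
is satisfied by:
  {f: True, p: False, h: False}


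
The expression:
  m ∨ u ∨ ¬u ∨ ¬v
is always true.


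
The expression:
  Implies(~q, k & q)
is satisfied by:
  {q: True}


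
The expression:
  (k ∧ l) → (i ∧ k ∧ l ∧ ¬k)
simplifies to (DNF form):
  ¬k ∨ ¬l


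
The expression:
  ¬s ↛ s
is always true.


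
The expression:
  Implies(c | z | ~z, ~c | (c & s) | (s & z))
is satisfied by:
  {s: True, c: False}
  {c: False, s: False}
  {c: True, s: True}


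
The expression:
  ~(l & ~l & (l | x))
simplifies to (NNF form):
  True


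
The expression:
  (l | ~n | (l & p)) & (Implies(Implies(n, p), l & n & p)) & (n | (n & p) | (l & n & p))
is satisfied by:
  {n: True, l: True}


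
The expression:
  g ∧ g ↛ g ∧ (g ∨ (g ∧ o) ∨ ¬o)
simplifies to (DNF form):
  False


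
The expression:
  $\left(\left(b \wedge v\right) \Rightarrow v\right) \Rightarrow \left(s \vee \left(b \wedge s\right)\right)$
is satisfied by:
  {s: True}


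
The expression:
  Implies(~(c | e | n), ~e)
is always true.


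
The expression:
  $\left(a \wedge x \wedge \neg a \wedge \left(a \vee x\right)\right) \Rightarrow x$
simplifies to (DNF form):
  $\text{True}$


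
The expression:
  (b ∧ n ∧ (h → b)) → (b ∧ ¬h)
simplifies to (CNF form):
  ¬b ∨ ¬h ∨ ¬n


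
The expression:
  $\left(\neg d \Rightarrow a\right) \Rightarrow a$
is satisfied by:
  {a: True, d: False}
  {d: False, a: False}
  {d: True, a: True}


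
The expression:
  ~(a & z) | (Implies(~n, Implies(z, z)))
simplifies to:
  True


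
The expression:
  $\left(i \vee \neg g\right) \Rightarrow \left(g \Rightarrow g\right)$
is always true.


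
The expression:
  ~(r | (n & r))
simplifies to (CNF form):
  ~r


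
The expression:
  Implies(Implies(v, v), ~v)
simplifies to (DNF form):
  ~v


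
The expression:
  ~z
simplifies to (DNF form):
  ~z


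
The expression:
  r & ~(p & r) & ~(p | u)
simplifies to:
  r & ~p & ~u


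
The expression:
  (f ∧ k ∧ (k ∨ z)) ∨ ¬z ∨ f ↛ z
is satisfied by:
  {k: True, f: True, z: False}
  {k: True, f: False, z: False}
  {f: True, k: False, z: False}
  {k: False, f: False, z: False}
  {k: True, z: True, f: True}


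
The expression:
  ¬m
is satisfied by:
  {m: False}


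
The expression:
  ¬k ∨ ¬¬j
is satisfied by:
  {j: True, k: False}
  {k: False, j: False}
  {k: True, j: True}


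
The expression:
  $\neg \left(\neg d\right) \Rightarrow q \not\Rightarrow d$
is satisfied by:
  {d: False}


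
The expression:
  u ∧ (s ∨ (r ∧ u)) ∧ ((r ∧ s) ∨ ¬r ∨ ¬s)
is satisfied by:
  {r: True, s: True, u: True}
  {r: True, u: True, s: False}
  {s: True, u: True, r: False}


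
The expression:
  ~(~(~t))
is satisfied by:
  {t: False}


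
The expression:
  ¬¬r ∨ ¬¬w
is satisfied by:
  {r: True, w: True}
  {r: True, w: False}
  {w: True, r: False}


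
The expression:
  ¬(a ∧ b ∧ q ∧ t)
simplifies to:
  ¬a ∨ ¬b ∨ ¬q ∨ ¬t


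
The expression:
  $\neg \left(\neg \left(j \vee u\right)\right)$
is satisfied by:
  {u: True, j: True}
  {u: True, j: False}
  {j: True, u: False}


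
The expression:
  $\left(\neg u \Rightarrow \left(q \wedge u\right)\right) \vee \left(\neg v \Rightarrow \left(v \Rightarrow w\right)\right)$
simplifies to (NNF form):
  $\text{True}$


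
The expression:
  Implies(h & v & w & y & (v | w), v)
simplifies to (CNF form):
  True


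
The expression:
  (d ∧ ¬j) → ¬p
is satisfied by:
  {j: True, p: False, d: False}
  {p: False, d: False, j: False}
  {j: True, d: True, p: False}
  {d: True, p: False, j: False}
  {j: True, p: True, d: False}
  {p: True, j: False, d: False}
  {j: True, d: True, p: True}


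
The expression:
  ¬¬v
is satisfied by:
  {v: True}


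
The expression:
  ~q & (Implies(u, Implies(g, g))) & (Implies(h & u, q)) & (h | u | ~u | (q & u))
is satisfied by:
  {q: False, h: False, u: False}
  {u: True, q: False, h: False}
  {h: True, q: False, u: False}


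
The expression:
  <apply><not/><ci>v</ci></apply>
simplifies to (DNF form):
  <apply><not/><ci>v</ci></apply>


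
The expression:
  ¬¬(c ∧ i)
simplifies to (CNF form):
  c ∧ i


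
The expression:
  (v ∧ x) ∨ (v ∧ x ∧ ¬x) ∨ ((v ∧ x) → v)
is always true.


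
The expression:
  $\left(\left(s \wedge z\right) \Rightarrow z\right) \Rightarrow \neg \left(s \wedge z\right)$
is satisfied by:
  {s: False, z: False}
  {z: True, s: False}
  {s: True, z: False}


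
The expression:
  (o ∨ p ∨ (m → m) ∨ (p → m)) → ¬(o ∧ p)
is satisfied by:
  {p: False, o: False}
  {o: True, p: False}
  {p: True, o: False}


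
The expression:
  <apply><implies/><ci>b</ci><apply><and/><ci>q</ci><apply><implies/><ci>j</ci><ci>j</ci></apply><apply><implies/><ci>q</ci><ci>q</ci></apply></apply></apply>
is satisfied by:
  {q: True, b: False}
  {b: False, q: False}
  {b: True, q: True}


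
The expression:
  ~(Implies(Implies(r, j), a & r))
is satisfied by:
  {j: True, r: False, a: False}
  {j: False, r: False, a: False}
  {a: True, j: True, r: False}
  {a: True, j: False, r: False}
  {r: True, j: True, a: False}


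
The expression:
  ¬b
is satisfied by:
  {b: False}


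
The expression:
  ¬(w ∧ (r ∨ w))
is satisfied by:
  {w: False}


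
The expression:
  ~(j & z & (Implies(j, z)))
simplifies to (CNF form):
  ~j | ~z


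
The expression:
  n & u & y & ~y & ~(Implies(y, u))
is never true.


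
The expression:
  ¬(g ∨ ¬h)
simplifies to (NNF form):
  h ∧ ¬g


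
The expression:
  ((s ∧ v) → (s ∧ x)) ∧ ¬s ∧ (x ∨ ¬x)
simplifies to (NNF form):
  ¬s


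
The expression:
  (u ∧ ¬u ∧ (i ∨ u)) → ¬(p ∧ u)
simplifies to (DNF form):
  True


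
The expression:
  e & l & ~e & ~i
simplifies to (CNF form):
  False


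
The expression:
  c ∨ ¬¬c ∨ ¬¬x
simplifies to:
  c ∨ x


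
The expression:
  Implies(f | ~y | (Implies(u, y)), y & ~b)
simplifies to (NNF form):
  y & ~b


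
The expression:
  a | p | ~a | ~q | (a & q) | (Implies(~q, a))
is always true.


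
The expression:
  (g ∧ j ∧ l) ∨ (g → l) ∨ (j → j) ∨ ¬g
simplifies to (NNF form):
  True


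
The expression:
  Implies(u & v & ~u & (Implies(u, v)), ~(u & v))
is always true.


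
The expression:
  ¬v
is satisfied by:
  {v: False}


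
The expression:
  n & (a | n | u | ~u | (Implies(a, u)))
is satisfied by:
  {n: True}


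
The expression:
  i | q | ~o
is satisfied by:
  {i: True, q: True, o: False}
  {i: True, o: False, q: False}
  {q: True, o: False, i: False}
  {q: False, o: False, i: False}
  {i: True, q: True, o: True}
  {i: True, o: True, q: False}
  {q: True, o: True, i: False}


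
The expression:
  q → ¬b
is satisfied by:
  {q: False, b: False}
  {b: True, q: False}
  {q: True, b: False}


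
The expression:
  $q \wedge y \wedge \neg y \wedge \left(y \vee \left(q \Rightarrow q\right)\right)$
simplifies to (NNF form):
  $\text{False}$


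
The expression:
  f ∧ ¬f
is never true.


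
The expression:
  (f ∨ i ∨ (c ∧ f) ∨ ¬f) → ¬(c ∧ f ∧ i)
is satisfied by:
  {c: False, i: False, f: False}
  {f: True, c: False, i: False}
  {i: True, c: False, f: False}
  {f: True, i: True, c: False}
  {c: True, f: False, i: False}
  {f: True, c: True, i: False}
  {i: True, c: True, f: False}


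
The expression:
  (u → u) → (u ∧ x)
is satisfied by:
  {u: True, x: True}


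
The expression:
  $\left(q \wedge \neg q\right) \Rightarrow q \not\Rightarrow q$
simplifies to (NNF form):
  $\text{True}$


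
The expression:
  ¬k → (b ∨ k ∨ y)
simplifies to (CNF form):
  b ∨ k ∨ y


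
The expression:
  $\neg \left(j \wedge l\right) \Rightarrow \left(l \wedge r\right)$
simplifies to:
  $l \wedge \left(j \vee r\right)$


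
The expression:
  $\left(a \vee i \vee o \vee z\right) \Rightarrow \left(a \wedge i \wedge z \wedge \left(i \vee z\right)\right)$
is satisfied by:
  {a: True, i: True, z: True, o: False}
  {a: True, o: True, i: True, z: True}
  {o: False, z: False, i: False, a: False}


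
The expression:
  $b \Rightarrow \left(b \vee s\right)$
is always true.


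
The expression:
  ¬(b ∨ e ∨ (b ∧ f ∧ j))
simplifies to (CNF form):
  ¬b ∧ ¬e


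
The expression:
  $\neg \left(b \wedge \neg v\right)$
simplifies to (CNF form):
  $v \vee \neg b$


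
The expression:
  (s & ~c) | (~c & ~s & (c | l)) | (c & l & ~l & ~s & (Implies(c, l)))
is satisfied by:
  {l: True, s: True, c: False}
  {l: True, s: False, c: False}
  {s: True, l: False, c: False}


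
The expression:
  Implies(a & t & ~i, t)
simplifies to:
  True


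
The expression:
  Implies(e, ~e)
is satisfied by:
  {e: False}


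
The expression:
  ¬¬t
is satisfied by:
  {t: True}


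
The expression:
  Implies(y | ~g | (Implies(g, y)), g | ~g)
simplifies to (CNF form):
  True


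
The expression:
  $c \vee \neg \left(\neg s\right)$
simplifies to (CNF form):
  $c \vee s$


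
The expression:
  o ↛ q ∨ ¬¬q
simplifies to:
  o ∨ q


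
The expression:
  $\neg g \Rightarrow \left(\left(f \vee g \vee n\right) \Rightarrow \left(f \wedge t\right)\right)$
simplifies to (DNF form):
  $g \vee \left(f \wedge t\right) \vee \left(\neg f \wedge \neg n\right)$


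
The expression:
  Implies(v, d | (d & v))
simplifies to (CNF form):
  d | ~v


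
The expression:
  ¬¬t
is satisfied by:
  {t: True}


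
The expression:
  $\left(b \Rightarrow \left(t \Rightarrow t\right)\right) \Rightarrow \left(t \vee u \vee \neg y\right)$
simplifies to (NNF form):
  $t \vee u \vee \neg y$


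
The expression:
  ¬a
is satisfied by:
  {a: False}


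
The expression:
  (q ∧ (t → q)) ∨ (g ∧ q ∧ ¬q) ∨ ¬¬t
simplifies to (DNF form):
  q ∨ t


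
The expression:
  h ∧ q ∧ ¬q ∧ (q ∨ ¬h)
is never true.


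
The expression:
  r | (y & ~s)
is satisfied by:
  {r: True, y: True, s: False}
  {r: True, y: False, s: False}
  {r: True, s: True, y: True}
  {r: True, s: True, y: False}
  {y: True, s: False, r: False}


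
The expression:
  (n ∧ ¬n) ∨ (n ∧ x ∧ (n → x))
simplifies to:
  n ∧ x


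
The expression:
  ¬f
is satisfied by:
  {f: False}


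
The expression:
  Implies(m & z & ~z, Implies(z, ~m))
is always true.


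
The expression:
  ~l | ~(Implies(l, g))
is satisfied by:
  {l: False, g: False}
  {g: True, l: False}
  {l: True, g: False}


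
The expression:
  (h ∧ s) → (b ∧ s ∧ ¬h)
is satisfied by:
  {s: False, h: False}
  {h: True, s: False}
  {s: True, h: False}


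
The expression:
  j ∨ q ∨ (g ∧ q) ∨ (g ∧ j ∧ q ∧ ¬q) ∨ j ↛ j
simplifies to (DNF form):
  j ∨ q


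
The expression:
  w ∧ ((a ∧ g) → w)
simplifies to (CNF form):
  w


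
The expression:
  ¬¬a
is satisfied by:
  {a: True}


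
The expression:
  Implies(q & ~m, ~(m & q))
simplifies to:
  True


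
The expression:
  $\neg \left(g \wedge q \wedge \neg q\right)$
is always true.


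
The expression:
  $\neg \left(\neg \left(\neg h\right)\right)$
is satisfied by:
  {h: False}


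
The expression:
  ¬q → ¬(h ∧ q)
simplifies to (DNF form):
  True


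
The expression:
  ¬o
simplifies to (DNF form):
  ¬o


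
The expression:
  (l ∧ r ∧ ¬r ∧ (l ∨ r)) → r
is always true.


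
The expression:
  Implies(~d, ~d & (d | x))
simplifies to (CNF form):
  d | x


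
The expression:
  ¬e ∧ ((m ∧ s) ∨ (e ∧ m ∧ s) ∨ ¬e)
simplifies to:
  ¬e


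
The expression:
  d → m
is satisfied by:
  {m: True, d: False}
  {d: False, m: False}
  {d: True, m: True}


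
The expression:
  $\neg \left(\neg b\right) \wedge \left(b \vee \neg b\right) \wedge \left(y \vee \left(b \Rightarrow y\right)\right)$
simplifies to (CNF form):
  $b \wedge y$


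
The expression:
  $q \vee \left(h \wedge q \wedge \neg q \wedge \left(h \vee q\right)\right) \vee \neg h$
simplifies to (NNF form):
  $q \vee \neg h$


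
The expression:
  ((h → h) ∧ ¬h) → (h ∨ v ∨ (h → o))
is always true.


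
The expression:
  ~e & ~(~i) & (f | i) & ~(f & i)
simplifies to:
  i & ~e & ~f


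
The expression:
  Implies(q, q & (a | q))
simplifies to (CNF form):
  True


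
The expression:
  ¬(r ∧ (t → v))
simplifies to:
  (t ∧ ¬v) ∨ ¬r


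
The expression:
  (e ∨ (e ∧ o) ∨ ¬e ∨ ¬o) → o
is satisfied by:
  {o: True}


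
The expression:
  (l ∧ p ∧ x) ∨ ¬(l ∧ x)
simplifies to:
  p ∨ ¬l ∨ ¬x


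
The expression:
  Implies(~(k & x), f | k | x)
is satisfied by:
  {x: True, k: True, f: True}
  {x: True, k: True, f: False}
  {x: True, f: True, k: False}
  {x: True, f: False, k: False}
  {k: True, f: True, x: False}
  {k: True, f: False, x: False}
  {f: True, k: False, x: False}


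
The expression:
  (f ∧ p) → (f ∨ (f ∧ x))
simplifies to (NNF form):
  True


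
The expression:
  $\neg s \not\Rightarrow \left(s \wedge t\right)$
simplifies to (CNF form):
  $\neg s$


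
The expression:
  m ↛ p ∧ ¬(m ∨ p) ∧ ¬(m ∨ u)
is never true.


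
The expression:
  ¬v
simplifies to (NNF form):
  ¬v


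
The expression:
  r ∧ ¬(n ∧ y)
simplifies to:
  r ∧ (¬n ∨ ¬y)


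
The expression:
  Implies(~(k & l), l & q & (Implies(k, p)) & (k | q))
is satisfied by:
  {k: True, q: True, l: True}
  {k: True, l: True, q: False}
  {q: True, l: True, k: False}


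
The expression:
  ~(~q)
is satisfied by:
  {q: True}


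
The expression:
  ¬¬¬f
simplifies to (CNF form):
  ¬f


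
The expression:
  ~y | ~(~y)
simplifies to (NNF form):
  True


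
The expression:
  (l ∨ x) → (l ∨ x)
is always true.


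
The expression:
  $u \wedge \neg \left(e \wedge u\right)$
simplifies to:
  $u \wedge \neg e$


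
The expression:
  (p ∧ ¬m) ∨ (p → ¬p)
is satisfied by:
  {p: False, m: False}
  {m: True, p: False}
  {p: True, m: False}


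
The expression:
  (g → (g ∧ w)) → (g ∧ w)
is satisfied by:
  {g: True}


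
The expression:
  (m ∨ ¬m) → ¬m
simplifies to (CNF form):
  ¬m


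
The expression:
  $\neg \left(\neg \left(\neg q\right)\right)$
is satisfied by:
  {q: False}


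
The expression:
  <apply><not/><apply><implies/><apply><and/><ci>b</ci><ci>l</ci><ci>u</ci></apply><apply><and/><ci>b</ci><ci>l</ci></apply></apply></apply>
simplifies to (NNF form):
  <false/>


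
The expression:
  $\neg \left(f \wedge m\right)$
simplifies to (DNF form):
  $\neg f \vee \neg m$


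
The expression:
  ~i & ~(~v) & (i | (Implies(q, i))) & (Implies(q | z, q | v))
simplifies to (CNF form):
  v & ~i & ~q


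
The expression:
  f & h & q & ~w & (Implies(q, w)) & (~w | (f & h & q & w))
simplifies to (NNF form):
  False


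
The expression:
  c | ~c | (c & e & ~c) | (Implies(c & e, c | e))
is always true.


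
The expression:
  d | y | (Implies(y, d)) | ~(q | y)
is always true.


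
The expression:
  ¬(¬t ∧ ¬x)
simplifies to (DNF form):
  t ∨ x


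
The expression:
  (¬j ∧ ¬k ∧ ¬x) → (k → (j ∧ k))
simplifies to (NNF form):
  True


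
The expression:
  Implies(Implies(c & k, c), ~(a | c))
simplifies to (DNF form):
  ~a & ~c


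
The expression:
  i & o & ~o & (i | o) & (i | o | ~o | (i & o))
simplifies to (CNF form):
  False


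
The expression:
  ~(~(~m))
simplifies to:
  ~m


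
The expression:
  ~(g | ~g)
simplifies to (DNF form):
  False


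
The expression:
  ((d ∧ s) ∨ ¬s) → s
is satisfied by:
  {s: True}


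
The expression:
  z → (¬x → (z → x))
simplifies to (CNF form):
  x ∨ ¬z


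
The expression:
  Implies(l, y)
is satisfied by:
  {y: True, l: False}
  {l: False, y: False}
  {l: True, y: True}


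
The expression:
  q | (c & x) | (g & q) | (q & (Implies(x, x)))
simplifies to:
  q | (c & x)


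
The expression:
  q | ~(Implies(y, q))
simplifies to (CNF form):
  q | y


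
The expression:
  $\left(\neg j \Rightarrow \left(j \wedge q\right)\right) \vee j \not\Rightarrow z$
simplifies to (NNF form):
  $j$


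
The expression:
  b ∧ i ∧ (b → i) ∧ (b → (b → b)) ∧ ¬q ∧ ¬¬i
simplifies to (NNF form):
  b ∧ i ∧ ¬q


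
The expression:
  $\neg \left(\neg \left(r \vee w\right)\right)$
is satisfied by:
  {r: True, w: True}
  {r: True, w: False}
  {w: True, r: False}


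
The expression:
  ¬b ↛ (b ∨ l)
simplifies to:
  ¬b ∧ ¬l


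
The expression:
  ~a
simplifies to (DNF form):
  ~a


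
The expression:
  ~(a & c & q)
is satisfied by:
  {c: False, q: False, a: False}
  {a: True, c: False, q: False}
  {q: True, c: False, a: False}
  {a: True, q: True, c: False}
  {c: True, a: False, q: False}
  {a: True, c: True, q: False}
  {q: True, c: True, a: False}


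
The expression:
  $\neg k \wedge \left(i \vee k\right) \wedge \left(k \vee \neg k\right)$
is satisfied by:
  {i: True, k: False}


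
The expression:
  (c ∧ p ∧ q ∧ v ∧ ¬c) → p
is always true.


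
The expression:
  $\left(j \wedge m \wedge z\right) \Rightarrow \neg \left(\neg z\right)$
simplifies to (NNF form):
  $\text{True}$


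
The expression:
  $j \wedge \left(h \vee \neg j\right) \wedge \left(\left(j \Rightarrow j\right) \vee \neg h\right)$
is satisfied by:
  {h: True, j: True}


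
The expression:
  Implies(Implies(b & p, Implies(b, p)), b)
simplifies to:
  b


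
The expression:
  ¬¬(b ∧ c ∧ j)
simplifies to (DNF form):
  b ∧ c ∧ j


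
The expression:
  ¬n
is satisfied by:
  {n: False}


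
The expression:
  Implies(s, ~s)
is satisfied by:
  {s: False}


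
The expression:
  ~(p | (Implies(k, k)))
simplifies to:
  False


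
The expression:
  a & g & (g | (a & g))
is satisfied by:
  {a: True, g: True}


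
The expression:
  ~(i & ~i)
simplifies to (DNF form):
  True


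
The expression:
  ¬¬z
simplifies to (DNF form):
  z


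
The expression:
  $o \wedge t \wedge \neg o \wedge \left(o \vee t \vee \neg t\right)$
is never true.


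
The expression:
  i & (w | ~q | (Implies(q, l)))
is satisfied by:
  {i: True, l: True, w: True, q: False}
  {i: True, l: True, w: False, q: False}
  {i: True, w: True, l: False, q: False}
  {i: True, w: False, l: False, q: False}
  {i: True, q: True, l: True, w: True}
  {i: True, q: True, l: True, w: False}
  {i: True, q: True, l: False, w: True}


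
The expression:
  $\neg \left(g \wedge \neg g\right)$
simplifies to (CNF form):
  $\text{True}$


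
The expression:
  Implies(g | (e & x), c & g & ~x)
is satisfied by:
  {c: True, e: False, g: False, x: False}
  {c: False, e: False, g: False, x: False}
  {e: True, c: True, x: False, g: False}
  {e: True, x: False, c: False, g: False}
  {x: True, c: True, e: False, g: False}
  {x: True, c: False, e: False, g: False}
  {g: True, e: False, c: True, x: False}
  {g: True, e: True, c: True, x: False}


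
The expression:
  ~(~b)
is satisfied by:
  {b: True}


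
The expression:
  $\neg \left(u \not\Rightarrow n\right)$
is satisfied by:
  {n: True, u: False}
  {u: False, n: False}
  {u: True, n: True}


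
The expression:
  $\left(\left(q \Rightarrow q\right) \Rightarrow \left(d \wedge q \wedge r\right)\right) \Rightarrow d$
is always true.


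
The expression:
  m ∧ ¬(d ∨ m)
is never true.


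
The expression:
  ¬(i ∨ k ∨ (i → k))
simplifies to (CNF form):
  False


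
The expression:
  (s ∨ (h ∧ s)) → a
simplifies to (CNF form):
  a ∨ ¬s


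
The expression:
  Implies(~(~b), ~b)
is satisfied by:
  {b: False}


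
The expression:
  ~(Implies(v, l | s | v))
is never true.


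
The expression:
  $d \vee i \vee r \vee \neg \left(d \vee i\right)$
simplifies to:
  $\text{True}$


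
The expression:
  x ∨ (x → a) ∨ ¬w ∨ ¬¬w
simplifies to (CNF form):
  True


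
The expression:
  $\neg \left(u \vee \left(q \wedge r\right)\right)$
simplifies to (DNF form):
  $\left(\neg q \wedge \neg u\right) \vee \left(\neg r \wedge \neg u\right)$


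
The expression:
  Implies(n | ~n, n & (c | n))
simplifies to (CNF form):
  n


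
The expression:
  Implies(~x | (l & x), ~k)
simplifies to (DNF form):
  ~k | (x & ~l)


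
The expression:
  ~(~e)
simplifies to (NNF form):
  e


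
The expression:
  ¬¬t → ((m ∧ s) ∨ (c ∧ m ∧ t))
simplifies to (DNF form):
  (c ∧ m) ∨ (m ∧ s) ∨ ¬t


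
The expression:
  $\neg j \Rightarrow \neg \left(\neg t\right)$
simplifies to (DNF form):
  $j \vee t$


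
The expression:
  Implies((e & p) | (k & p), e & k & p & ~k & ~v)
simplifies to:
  ~p | (~e & ~k)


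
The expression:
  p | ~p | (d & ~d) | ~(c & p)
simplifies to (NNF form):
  True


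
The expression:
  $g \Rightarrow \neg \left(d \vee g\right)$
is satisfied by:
  {g: False}


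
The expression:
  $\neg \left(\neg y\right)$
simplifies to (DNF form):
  $y$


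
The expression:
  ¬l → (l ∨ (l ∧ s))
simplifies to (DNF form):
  l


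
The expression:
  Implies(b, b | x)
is always true.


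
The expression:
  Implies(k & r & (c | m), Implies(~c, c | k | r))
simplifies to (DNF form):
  True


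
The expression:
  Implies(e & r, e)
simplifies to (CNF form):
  True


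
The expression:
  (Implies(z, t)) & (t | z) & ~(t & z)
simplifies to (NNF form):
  t & ~z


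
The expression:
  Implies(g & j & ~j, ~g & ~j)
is always true.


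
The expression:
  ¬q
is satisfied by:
  {q: False}


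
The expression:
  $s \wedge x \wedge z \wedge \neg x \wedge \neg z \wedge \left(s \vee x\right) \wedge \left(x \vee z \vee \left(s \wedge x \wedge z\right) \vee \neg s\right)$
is never true.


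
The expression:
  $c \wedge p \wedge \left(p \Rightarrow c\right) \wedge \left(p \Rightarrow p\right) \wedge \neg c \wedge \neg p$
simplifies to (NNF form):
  $\text{False}$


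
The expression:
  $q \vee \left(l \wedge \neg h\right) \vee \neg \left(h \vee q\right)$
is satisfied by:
  {q: True, h: False}
  {h: False, q: False}
  {h: True, q: True}


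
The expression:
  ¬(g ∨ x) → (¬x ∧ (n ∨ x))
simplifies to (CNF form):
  g ∨ n ∨ x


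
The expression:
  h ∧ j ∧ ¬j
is never true.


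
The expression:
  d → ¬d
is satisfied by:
  {d: False}


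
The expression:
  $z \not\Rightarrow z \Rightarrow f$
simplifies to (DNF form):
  $\text{True}$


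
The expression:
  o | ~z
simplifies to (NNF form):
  o | ~z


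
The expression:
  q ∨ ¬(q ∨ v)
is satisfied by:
  {q: True, v: False}
  {v: False, q: False}
  {v: True, q: True}


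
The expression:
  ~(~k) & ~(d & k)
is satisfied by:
  {k: True, d: False}


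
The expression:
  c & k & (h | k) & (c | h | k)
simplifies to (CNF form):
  c & k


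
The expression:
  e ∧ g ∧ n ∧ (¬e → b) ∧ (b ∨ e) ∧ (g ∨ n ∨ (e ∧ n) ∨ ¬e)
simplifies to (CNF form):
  e ∧ g ∧ n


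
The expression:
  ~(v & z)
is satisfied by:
  {v: False, z: False}
  {z: True, v: False}
  {v: True, z: False}


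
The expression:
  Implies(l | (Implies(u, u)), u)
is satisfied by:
  {u: True}


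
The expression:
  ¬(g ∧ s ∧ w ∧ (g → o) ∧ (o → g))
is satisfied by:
  {s: False, o: False, g: False, w: False}
  {w: True, s: False, o: False, g: False}
  {g: True, s: False, o: False, w: False}
  {w: True, g: True, s: False, o: False}
  {o: True, w: False, s: False, g: False}
  {w: True, o: True, s: False, g: False}
  {g: True, o: True, w: False, s: False}
  {w: True, g: True, o: True, s: False}
  {s: True, g: False, o: False, w: False}
  {w: True, s: True, g: False, o: False}
  {g: True, s: True, w: False, o: False}
  {w: True, g: True, s: True, o: False}
  {o: True, s: True, g: False, w: False}
  {w: True, o: True, s: True, g: False}
  {g: True, o: True, s: True, w: False}


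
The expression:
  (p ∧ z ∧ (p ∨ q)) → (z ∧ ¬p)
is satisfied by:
  {p: False, z: False}
  {z: True, p: False}
  {p: True, z: False}


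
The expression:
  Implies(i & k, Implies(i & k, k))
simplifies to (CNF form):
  True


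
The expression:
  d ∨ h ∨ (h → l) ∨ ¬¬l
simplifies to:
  True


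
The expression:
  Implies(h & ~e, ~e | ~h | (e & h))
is always true.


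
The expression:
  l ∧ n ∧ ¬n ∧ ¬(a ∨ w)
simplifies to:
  False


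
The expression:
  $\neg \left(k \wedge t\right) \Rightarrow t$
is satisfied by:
  {t: True}


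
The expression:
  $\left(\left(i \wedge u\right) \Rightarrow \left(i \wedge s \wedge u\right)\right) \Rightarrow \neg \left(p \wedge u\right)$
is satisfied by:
  {i: True, p: False, u: False, s: False}
  {i: False, p: False, u: False, s: False}
  {s: True, i: True, p: False, u: False}
  {s: True, i: False, p: False, u: False}
  {u: True, i: True, p: False, s: False}
  {u: True, i: False, p: False, s: False}
  {s: True, u: True, i: True, p: False}
  {s: True, u: True, i: False, p: False}
  {p: True, i: True, s: False, u: False}
  {p: True, i: False, s: False, u: False}
  {s: True, p: True, i: True, u: False}
  {s: True, p: True, i: False, u: False}
  {u: True, p: True, i: True, s: False}


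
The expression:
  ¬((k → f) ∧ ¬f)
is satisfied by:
  {k: True, f: True}
  {k: True, f: False}
  {f: True, k: False}


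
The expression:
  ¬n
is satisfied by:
  {n: False}


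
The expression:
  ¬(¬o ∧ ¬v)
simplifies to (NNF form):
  o ∨ v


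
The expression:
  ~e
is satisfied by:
  {e: False}


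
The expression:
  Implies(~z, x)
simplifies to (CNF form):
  x | z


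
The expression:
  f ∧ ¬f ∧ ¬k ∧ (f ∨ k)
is never true.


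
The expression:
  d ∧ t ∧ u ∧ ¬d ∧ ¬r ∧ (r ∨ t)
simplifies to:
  False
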